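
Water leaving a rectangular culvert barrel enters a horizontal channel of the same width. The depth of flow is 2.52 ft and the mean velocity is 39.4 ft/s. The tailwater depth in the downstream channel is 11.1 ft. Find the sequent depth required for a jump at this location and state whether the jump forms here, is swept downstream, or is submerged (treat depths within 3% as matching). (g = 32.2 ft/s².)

Fr₁ = V₁/√(g·y₁) = 39.4/√(32.2×2.52) = 4.37.
By Bélanger, y₂/y₁ = ½[√(1 + 8Fr₁²) − 1] = ½[√154.0 − 1] = 5.71.
y₂ = 5.71 × 2.52 = 14.4 ft.
Tailwater y_tw = 11.1 ft: y_tw < y₂, so the jump is swept downstream.

y₂ = 14.4 ft; the jump is swept downstream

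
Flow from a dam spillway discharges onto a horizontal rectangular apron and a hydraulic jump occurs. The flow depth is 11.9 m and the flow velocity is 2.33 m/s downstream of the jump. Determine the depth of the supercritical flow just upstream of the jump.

y₁ = 1.02 m

Fr₂ = V₂/√(g·y₂) = 2.33/√(9.81×11.9) = 0.216.
Applying the sequent-depth relation in reverse, y₁/y₂ = ½[√(1 + 8Fr₂²) − 1] = ½[√1.372 − 1] = 0.0857.
y₁ = 0.0857 × 11.9 = 1.02 m.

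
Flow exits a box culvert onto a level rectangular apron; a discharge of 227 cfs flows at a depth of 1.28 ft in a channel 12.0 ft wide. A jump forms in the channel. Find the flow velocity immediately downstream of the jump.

q = Q/b = 227/12.0 = 18.9 ft²/s; V₁ = q/y₁ = 14.8 ft/s. Fr₁ = V₁/√(g·y₁) = 2.30.
Conjugate-depth relation: y₂/y₁ = ½[√(1 + 8Fr₁²) − 1] = ½[√43.39 − 1] = 2.79.
y₂ = 2.79 × 1.28 = 3.58 ft.
V₂ = q/y₂ = 18.9/3.58 = 5.29 ft/s.

V₂ = 5.29 ft/s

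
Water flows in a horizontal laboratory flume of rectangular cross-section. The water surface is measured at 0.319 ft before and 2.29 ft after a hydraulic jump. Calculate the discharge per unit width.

q = 5.54 ft²/s

For a rectangular channel the momentum equation gives q² = ½·g·y₁·y₂·(y₁ + y₂) = ½×32.2×0.319×2.29×2.61 = 30.7.
q = √30.7 = 5.54 ft²/s.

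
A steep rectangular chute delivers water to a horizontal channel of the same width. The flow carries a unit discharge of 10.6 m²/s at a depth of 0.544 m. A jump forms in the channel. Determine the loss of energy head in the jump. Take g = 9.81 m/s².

ΔE = 13.5 m

V₁ = q/y₁ = 10.6/0.544 = 19.5 m/s. Fr₁ = V₁/√(g·y₁) = 19.5/√(9.81×0.544) = 8.43.
By Bélanger, y₂/y₁ = ½[√(1 + 8Fr₁²) − 1] = ½[√570.2 − 1] = 11.4.
y₂ = 11.4 × 0.544 = 6.22 m.
V₂ = q/y₂ = 10.6/6.22 = 1.70 m/s. E₁ = y₁ + V₁²/2g = 19.9 m; E₂ = y₂ + V₂²/2g = 6.37 m. ΔE = E₁ − E₂ = 13.5 m.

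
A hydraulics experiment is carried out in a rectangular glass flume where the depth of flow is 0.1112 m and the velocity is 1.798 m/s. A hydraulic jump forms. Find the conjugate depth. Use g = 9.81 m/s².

y₂ = 0.2208 m

Fr₁ = V₁/√(g·y₁) = 1.798/√(9.81×0.1112) = 1.721.
From the momentum equation for a rectangular channel, y₂/y₁ = ½[√(1 + 8Fr₁²) − 1] = ½[√24.708 − 1] = 1.985.
y₂ = 1.985 × 0.1112 = 0.2208 m.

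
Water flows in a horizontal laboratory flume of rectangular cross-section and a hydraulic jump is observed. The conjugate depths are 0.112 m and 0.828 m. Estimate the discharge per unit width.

For a rectangular channel the momentum equation gives q² = ½·g·y₁·y₂·(y₁ + y₂) = ½×9.81×0.112×0.828×0.940 = 0.428.
q = √0.428 = 0.654 m²/s.

q = 0.654 m²/s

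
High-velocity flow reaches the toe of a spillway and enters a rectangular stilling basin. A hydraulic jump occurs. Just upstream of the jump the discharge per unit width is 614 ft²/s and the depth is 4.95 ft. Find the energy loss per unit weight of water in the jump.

V₁ = q/y₁ = 614/4.95 = 124 ft/s. Fr₁ = V₁/√(g·y₁) = 124/√(32.2×4.95) = 9.83.
From the momentum equation for a rectangular channel, y₂/y₁ = ½[√(1 + 8Fr₁²) − 1] = ½[√773.2 − 1] = 13.4.
y₂ = 13.4 × 4.95 = 66.3 ft.
Head loss: ΔE = (y₂ − y₁)³/(4y₁y₂) = (66.3 − 4.95)³/(4×4.95×66.3) = 231453/1314 = 176 ft.

ΔE = 176 ft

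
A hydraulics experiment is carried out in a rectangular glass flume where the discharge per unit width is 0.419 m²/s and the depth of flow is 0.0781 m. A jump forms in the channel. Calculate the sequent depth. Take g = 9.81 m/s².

y₂ = 0.639 m

V₁ = q/y₁ = 0.419/0.0781 = 5.36 m/s. Fr₁ = V₁/√(g·y₁) = 5.36/√(9.81×0.0781) = 6.13.
Conjugate-depth relation: y₂/y₁ = ½[√(1 + 8Fr₁²) − 1] = ½[√301.5 − 1] = 8.18.
y₂ = 8.18 × 0.0781 = 0.639 m.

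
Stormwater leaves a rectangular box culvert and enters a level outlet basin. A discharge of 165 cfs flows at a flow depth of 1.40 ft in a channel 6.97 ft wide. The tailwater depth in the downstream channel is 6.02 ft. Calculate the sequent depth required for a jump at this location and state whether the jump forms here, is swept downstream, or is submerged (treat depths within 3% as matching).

y₂ = 4.34 ft; the jump is submerged

q = Q/b = 165/6.97 = 23.7 ft²/s; V₁ = q/y₁ = 16.9 ft/s. Fr₁ = V₁/√(g·y₁) = 2.52.
By Bélanger, y₂/y₁ = ½[√(1 + 8Fr₁²) − 1] = ½[√51.74 − 1] = 3.10.
y₂ = 3.10 × 1.40 = 4.34 ft.
Tailwater y_tw = 6.02 ft: y_tw > y₂, so the jump is submerged.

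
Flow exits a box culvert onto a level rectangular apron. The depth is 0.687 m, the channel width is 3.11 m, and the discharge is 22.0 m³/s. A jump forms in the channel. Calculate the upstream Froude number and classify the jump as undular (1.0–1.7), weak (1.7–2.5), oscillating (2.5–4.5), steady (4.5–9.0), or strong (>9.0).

Fr₁ = 3.97; oscillating jump

q = Q/b = 22.0/3.11 = 7.07 m²/s; V₁ = q/y₁ = 10.3 m/s. Fr₁ = V₁/√(g·y₁) = 3.97.
Fr₁ = 3.97 lies in the oscillating range.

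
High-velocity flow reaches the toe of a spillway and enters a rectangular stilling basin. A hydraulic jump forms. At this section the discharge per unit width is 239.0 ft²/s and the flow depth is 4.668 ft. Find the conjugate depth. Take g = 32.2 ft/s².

V₁ = q/y₁ = 239.0/4.668 = 51.20 ft/s. Fr₁ = V₁/√(g·y₁) = 51.20/√(32.2×4.668) = 4.176.
By Bélanger, y₂/y₁ = ½[√(1 + 8Fr₁²) − 1] = ½[√140.52 − 1] = 5.427.
y₂ = 5.427 × 4.668 = 25.33 ft.

y₂ = 25.33 ft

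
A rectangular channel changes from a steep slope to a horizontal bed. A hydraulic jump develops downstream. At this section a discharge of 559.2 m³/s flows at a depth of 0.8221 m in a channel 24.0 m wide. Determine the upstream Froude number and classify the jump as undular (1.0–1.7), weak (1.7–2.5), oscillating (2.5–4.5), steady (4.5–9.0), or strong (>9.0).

Fr₁ = 9.980; strong jump

q = Q/b = 559.2/24.0 = 23.30 m²/s; V₁ = q/y₁ = 28.34 m/s. Fr₁ = V₁/√(g·y₁) = 9.980.
Fr₁ = 9.980 lies in the strong range.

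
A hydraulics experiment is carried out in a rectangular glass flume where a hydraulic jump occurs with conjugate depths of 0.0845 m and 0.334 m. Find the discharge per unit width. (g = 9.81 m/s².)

For a rectangular channel the momentum equation gives q² = ½·g·y₁·y₂·(y₁ + y₂) = ½×9.81×0.0845×0.334×0.419 = 0.0579.
q = √0.0579 = 0.241 m²/s.

q = 0.241 m²/s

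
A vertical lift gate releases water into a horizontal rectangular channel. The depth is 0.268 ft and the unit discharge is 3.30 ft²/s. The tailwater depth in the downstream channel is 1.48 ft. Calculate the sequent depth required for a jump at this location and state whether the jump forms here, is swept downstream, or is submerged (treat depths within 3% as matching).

V₁ = q/y₁ = 3.30/0.268 = 12.3 ft/s. Fr₁ = V₁/√(g·y₁) = 12.3/√(32.2×0.268) = 4.19.
Bélanger equation: y₂/y₁ = ½[√(1 + 8Fr₁²) − 1] = ½[√141.6 − 1] = 5.45.
y₂ = 5.45 × 0.268 = 1.46 ft.
Tailwater y_tw = 1.48 ft: y_tw ≈ y₂, so the jump forms here.

y₂ = 1.46 ft; the jump forms here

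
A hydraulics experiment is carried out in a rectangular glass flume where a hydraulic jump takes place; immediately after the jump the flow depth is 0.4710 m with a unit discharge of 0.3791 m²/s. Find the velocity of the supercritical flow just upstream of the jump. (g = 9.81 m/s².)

V₂ = q/y₂ = 0.3791/0.4710 = 0.8049 m/s; Fr₂ = V₂/√(g·y₂) = 0.3744.
From the momentum equation (using Fr₂), y₁/y₂ = ½[√(1 + 8Fr₂²) − 1] = ½[√2.1217 − 1] = 0.2283.
y₁ = 0.2283 × 0.4710 = 0.1075 m.
V₁ = q/y₁ = 0.3791/0.1075 = 3.526 m/s.

V₁ = 3.526 m/s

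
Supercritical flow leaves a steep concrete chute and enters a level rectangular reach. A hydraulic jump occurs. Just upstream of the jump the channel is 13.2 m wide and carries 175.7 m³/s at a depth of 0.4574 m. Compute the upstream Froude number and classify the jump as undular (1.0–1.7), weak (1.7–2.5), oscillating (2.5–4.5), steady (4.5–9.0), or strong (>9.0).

Fr₁ = 13.74; strong jump

q = Q/b = 175.7/13.2 = 13.31 m²/s; V₁ = q/y₁ = 29.10 m/s. Fr₁ = V₁/√(g·y₁) = 13.74.
Fr₁ = 13.74 lies in the strong range.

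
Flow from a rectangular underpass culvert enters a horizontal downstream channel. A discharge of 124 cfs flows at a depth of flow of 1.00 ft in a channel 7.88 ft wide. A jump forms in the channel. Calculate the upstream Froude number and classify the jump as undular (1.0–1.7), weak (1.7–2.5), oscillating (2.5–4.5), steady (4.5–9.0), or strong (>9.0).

q = Q/b = 124/7.88 = 15.7 ft²/s; V₁ = q/y₁ = 15.7 ft/s. Fr₁ = V₁/√(g·y₁) = 2.77.
Fr₁ = 2.77 lies in the oscillating range.

Fr₁ = 2.77; oscillating jump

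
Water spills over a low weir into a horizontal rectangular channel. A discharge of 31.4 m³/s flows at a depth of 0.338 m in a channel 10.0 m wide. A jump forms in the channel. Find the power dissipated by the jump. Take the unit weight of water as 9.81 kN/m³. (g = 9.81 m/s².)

P = 728 kW

q = Q/b = 31.4/10.0 = 3.14 m²/s; V₁ = q/y₁ = 9.29 m/s. Fr₁ = V₁/√(g·y₁) = 5.10.
Conjugate-depth relation: y₂/y₁ = ½[√(1 + 8Fr₁²) − 1] = ½[√209.2 − 1] = 6.73.
y₂ = 6.73 × 0.338 = 2.28 m.
Head loss: ΔE = (y₂ − y₁)³/(4y₁y₂) = (2.28 − 0.338)³/(4×0.338×2.28) = 7.27/3.08 = 2.36 m.
P = γ·Q·ΔE = 9.81 × 31.4 × 2.36 = 728 kW.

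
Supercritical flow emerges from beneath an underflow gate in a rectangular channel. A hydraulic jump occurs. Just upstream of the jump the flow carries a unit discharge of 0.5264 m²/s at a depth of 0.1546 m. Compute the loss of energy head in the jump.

ΔE = 0.1635 m

V₁ = q/y₁ = 0.5264/0.1546 = 3.405 m/s. Fr₁ = V₁/√(g·y₁) = 3.405/√(9.81×0.1546) = 2.765.
By Bélanger, y₂/y₁ = ½[√(1 + 8Fr₁²) − 1] = ½[√62.154 − 1] = 3.442.
y₂ = 3.442 × 0.1546 = 0.5321 m.
V₂ = q/y₂ = 0.5264/0.5321 = 0.9893 m/s. E₁ = y₁ + V₁²/2g = 0.7455 m; E₂ = y₂ + V₂²/2g = 0.5820 m. ΔE = E₁ − E₂ = 0.1635 m.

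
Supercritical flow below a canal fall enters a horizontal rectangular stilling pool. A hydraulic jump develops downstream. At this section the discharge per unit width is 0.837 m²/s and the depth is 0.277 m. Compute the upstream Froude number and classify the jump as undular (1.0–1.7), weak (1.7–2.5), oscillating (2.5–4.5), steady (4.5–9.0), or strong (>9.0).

V₁ = q/y₁ = 0.837/0.277 = 3.02 m/s. Fr₁ = V₁/√(g·y₁) = 3.02/√(9.81×0.277) = 1.83.
Fr₁ = 1.83 lies in the weak range.

Fr₁ = 1.83; weak jump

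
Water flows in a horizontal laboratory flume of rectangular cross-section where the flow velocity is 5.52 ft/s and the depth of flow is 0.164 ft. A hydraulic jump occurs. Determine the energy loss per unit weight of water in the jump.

ΔE = 0.101 ft

Fr₁ = V₁/√(g·y₁) = 5.52/√(32.2×0.164) = 2.40.
By Bélanger, y₂/y₁ = ½[√(1 + 8Fr₁²) − 1] = ½[√47.16 − 1] = 2.93.
y₂ = 2.93 × 0.164 = 0.481 ft.
Head loss: ΔE = (y₂ − y₁)³/(4y₁y₂) = (0.481 − 0.164)³/(4×0.164×0.481) = 0.0319/0.316 = 0.101 ft.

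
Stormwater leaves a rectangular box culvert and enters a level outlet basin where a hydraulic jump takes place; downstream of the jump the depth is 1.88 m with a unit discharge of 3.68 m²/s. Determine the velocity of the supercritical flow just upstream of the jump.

V₂ = q/y₂ = 3.68/1.88 = 1.96 m/s; Fr₂ = V₂/√(g·y₂) = 0.456.
From the momentum equation (using Fr₂), y₁/y₂ = ½[√(1 + 8Fr₂²) − 1] = ½[√2.662 − 1] = 0.316.
y₁ = 0.316 × 1.88 = 0.594 m.
V₁ = q/y₁ = 3.68/0.594 = 6.20 m/s.

V₁ = 6.20 m/s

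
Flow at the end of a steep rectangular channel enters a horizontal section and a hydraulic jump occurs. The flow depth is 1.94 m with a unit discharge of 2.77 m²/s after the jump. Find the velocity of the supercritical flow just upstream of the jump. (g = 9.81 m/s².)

V₁ = 7.87 m/s

V₂ = q/y₂ = 2.77/1.94 = 1.43 m/s; Fr₂ = V₂/√(g·y₂) = 0.327.
Since the conjugate-depth ratio holds either way, y₁/y₂ = ½[√(1 + 8Fr₂²) − 1] = ½[√1.857 − 1] = 0.181.
y₁ = 0.181 × 1.94 = 0.352 m.
V₁ = q/y₁ = 2.77/0.352 = 7.87 m/s.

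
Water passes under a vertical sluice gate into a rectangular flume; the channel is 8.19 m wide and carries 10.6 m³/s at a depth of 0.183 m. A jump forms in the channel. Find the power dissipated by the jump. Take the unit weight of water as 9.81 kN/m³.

q = Q/b = 10.6/8.19 = 1.29 m²/s; V₁ = q/y₁ = 7.07 m/s. Fr₁ = V₁/√(g·y₁) = 5.28.
Conjugate-depth relation: y₂/y₁ = ½[√(1 + 8Fr₁²) − 1] = ½[√223.9 − 1] = 6.98.
y₂ = 6.98 × 0.183 = 1.28 m.
Head loss: ΔE = (y₂ − y₁)³/(4y₁y₂) = (1.28 − 0.183)³/(4×0.183×1.28) = 1.31/0.935 = 1.40 m.
P = γ·Q·ΔE = 9.81 × 10.6 × 1.40 = 146 kW.

P = 146 kW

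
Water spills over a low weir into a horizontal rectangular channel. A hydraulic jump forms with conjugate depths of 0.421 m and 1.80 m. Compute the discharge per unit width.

For a rectangular channel the momentum equation gives q² = ½·g·y₁·y₂·(y₁ + y₂) = ½×9.81×0.421×1.80×2.22 = 8.26.
q = √8.26 = 2.87 m²/s.

q = 2.87 m²/s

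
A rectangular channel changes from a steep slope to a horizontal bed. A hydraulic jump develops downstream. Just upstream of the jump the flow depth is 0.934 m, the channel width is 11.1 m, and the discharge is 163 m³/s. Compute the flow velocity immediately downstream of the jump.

V₂ = 2.29 m/s

q = Q/b = 163/11.1 = 14.7 m²/s; V₁ = q/y₁ = 15.7 m/s. Fr₁ = V₁/√(g·y₁) = 5.19.
Bélanger equation: y₂/y₁ = ½[√(1 + 8Fr₁²) − 1] = ½[√216.8 − 1] = 6.86.
y₂ = 6.86 × 0.934 = 6.41 m.
V₂ = q/y₂ = 14.7/6.41 = 2.29 m/s.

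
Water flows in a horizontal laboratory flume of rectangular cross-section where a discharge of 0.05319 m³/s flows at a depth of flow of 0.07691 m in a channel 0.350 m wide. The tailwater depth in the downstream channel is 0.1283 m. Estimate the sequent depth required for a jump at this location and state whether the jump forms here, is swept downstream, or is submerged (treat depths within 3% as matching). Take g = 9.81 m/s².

y₂ = 0.2119 m; the jump is swept downstream

q = Q/b = 0.05319/0.350 = 0.1520 m²/s; V₁ = q/y₁ = 1.976 m/s. Fr₁ = V₁/√(g·y₁) = 2.275.
From the momentum equation for a rectangular channel, y₂/y₁ = ½[√(1 + 8Fr₁²) − 1] = ½[√42.400 − 1] = 2.756.
y₂ = 2.756 × 0.07691 = 0.2119 m.
Tailwater y_tw = 0.1283 m: y_tw < y₂, so the jump is swept downstream.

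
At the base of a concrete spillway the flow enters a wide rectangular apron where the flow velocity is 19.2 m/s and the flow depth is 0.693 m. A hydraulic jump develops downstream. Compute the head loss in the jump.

Fr₁ = V₁/√(g·y₁) = 19.2/√(9.81×0.693) = 7.36.
From the momentum equation for a rectangular channel, y₂/y₁ = ½[√(1 + 8Fr₁²) − 1] = ½[√434.8 − 1] = 9.93.
y₂ = 9.93 × 0.693 = 6.88 m.
q = V₁·y₁ = 19.2 × 0.693 = 13.3 m²/s. V₂ = q/y₂ = 13.3/6.88 = 1.93 m/s. E₁ = y₁ + V₁²/2g = 19.5 m; E₂ = y₂ + V₂²/2g = 7.07 m. ΔE = E₁ − E₂ = 12.4 m.

ΔE = 12.4 m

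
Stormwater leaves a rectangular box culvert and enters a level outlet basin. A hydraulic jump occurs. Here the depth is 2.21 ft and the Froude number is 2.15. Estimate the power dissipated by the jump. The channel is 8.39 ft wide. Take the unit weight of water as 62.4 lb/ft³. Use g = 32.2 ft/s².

Fr₁ = 2.15 (given).
By Bélanger, y₂/y₁ = ½[√(1 + 8Fr₁²) − 1] = ½[√37.98 − 1] = 2.58.
y₂ = 2.58 × 2.21 = 5.70 ft.
V₁ = Fr₁·√(g·y₁) = 2.15×√(32.2×2.21) = 18.1 ft/s; q = V₁·y₁ = 40.1 ft²/s. V₂ = q/y₂ = 40.1/5.70 = 7.03 ft/s. E₁ = y₁ + V₁²/2g = 7.32 ft; E₂ = y₂ + V₂²/2g = 6.47 ft. ΔE = E₁ − E₂ = 0.846 ft.
Q = q·b = 40.1 × 8.39 = 336 cfs. P = γ·Q·ΔE/550 = 62.4 × 336 × 0.846 / 550 = 32.3 hp.

P = 32.3 hp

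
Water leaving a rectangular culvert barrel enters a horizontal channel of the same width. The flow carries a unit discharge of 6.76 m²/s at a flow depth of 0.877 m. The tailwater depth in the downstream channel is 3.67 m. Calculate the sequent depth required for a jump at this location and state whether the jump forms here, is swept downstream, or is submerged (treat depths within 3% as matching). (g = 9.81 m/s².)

V₁ = q/y₁ = 6.76/0.877 = 7.71 m/s. Fr₁ = V₁/√(g·y₁) = 7.71/√(9.81×0.877) = 2.63.
From the momentum equation for a rectangular channel, y₂/y₁ = ½[√(1 + 8Fr₁²) − 1] = ½[√56.25 − 1] = 3.25.
y₂ = 3.25 × 0.877 = 2.85 m.
Tailwater y_tw = 3.67 m: y_tw > y₂, so the jump is submerged.

y₂ = 2.85 m; the jump is submerged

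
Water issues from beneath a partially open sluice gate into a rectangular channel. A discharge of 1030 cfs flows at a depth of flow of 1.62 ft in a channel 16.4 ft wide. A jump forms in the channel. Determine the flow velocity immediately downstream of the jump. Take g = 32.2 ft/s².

q = Q/b = 1030/16.4 = 62.8 ft²/s; V₁ = q/y₁ = 38.8 ft/s. Fr₁ = V₁/√(g·y₁) = 5.37.
From the momentum equation for a rectangular channel, y₂/y₁ = ½[√(1 + 8Fr₁²) − 1] = ½[√231.5 − 1] = 7.11.
y₂ = 7.11 × 1.62 = 11.5 ft.
V₂ = q/y₂ = 62.8/11.5 = 5.45 ft/s.

V₂ = 5.45 ft/s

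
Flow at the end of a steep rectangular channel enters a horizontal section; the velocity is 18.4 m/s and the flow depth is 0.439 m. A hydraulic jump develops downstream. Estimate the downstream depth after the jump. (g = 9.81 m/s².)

y₂ = 5.29 m

Fr₁ = V₁/√(g·y₁) = 18.4/√(9.81×0.439) = 8.87.
Sequent-depth ratio: y₂/y₁ = ½[√(1 + 8Fr₁²) − 1] = ½[√629.9 − 1] = 12.0.
y₂ = 12.0 × 0.439 = 5.29 m.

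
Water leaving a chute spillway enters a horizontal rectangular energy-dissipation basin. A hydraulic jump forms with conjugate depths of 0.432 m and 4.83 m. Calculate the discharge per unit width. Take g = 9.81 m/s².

For a rectangular channel the momentum equation gives q² = ½·g·y₁·y₂·(y₁ + y₂) = ½×9.81×0.432×4.83×5.26 = 53.9.
q = √53.9 = 7.34 m²/s.

q = 7.34 m²/s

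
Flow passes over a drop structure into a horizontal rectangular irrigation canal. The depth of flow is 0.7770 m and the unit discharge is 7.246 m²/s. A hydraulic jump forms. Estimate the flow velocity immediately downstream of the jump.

V₁ = q/y₁ = 7.246/0.7770 = 9.326 m/s. Fr₁ = V₁/√(g·y₁) = 9.326/√(9.81×0.7770) = 3.378.
From the momentum equation for a rectangular channel, y₂/y₁ = ½[√(1 + 8Fr₁²) − 1] = ½[√92.276 − 1] = 4.303.
y₂ = 4.303 × 0.7770 = 3.343 m.
V₂ = q/y₂ = 7.246/3.343 = 2.167 m/s.

V₂ = 2.167 m/s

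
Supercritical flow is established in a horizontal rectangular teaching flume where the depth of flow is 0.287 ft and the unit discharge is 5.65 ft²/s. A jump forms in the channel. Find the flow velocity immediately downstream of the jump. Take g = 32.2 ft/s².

V₁ = q/y₁ = 5.65/0.287 = 19.7 ft/s. Fr₁ = V₁/√(g·y₁) = 19.7/√(32.2×0.287) = 6.48.
From the momentum equation for a rectangular channel, y₂/y₁ = ½[√(1 + 8Fr₁²) − 1] = ½[√336.5 − 1] = 8.67.
y₂ = 8.67 × 0.287 = 2.49 ft.
V₂ = q/y₂ = 5.65/2.49 = 2.27 ft/s.

V₂ = 2.27 ft/s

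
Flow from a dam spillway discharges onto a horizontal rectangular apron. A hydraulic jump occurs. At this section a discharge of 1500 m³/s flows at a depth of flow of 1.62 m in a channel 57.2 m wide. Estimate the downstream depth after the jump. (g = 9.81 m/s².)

y₂ = 8.53 m

q = Q/b = 1500/57.2 = 26.2 m²/s; V₁ = q/y₁ = 16.2 m/s. Fr₁ = V₁/√(g·y₁) = 4.06.
From the momentum equation for a rectangular channel, y₂/y₁ = ½[√(1 + 8Fr₁²) − 1] = ½[√132.9 − 1] = 5.26.
y₂ = 5.26 × 1.62 = 8.53 m.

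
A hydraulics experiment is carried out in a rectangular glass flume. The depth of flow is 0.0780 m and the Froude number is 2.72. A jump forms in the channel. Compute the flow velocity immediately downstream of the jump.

Fr₁ = 2.72 (given).
Sequent-depth ratio: y₂/y₁ = ½[√(1 + 8Fr₁²) − 1] = ½[√60.19 − 1] = 3.38.
y₂ = 3.38 × 0.0780 = 0.264 m.
V₁ = Fr₁·√(g·y₁) = 2.72×√(9.81×0.0780) = 2.38 m/s; q = V₁·y₁ = 0.186 m²/s.
V₂ = q/y₂ = 0.186/0.264 = 0.704 m/s.

V₂ = 0.704 m/s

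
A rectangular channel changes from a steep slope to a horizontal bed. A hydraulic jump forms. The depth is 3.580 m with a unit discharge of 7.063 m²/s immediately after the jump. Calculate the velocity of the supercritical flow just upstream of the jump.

V₂ = q/y₂ = 7.063/3.580 = 1.973 m/s; Fr₂ = V₂/√(g·y₂) = 0.3329.
Since the conjugate-depth ratio holds either way, y₁/y₂ = ½[√(1 + 8Fr₂²) − 1] = ½[√1.8866 − 1] = 0.1868.
y₁ = 0.1868 × 3.580 = 0.6687 m.
V₁ = q/y₁ = 7.063/0.6687 = 10.56 m/s.

V₁ = 10.56 m/s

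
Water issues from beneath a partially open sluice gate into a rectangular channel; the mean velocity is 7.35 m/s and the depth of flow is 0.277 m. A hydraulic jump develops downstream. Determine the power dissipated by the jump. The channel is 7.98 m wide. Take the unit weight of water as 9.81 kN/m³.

P = 213 kW

Fr₁ = V₁/√(g·y₁) = 7.35/√(9.81×0.277) = 4.46.
From the momentum equation for a rectangular channel, y₂/y₁ = ½[√(1 + 8Fr₁²) − 1] = ½[√160.0 − 1] = 5.83.
y₂ = 5.83 × 0.277 = 1.61 m.
q = V₁·y₁ = 7.35 × 0.277 = 2.04 m²/s. V₂ = q/y₂ = 2.04/1.61 = 1.26 m/s. E₁ = y₁ + V₁²/2g = 3.03 m; E₂ = y₂ + V₂²/2g = 1.69 m. ΔE = E₁ − E₂ = 1.34 m.
Q = q·b = 2.04 × 7.98 = 16.2 m³/s. P = γ·Q·ΔE = 9.81 × 16.2 × 1.34 = 213 kW.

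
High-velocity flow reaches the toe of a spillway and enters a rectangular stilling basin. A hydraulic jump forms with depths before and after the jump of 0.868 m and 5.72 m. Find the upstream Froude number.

For a rectangular channel the momentum equation gives q² = ½·g·y₁·y₂·(y₁ + y₂) = ½×9.81×0.868×5.72×6.59 = 160.
q = √160 = 12.7 m²/s.
V₁ = q/y₁ = 14.6 m/s; Fr₁ = V₁/√(g·y₁) = 5.00.

Fr₁ = 5.00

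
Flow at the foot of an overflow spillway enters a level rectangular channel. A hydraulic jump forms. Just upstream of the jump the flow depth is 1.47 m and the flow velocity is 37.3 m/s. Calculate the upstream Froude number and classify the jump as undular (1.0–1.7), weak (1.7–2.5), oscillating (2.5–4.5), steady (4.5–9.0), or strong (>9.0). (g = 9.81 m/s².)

Fr₁ = 9.82; strong jump

Fr₁ = V₁/√(g·y₁) = 37.3/√(9.81×1.47) = 9.82.
Fr₁ = 9.82 lies in the strong range.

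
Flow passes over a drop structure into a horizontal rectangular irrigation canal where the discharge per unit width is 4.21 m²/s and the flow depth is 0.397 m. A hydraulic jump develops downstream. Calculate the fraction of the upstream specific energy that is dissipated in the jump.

V₁ = q/y₁ = 4.21/0.397 = 10.6 m/s. Fr₁ = V₁/√(g·y₁) = 10.6/√(9.81×0.397) = 5.37.
Sequent-depth ratio: y₂/y₁ = ½[√(1 + 8Fr₁²) − 1] = ½[√232.0 − 1] = 7.12.
y₂ = 7.12 × 0.397 = 2.82 m.
E₁ = y₁ + V₁²/2g = 6.13 m. ΔE = (y₂ − y₁)³/(4y₁y₂) = 3.19 m. ΔE/E₁ = 3.19/6.13 = 0.521.

ΔE/E₁ = 0.521 (52.1%)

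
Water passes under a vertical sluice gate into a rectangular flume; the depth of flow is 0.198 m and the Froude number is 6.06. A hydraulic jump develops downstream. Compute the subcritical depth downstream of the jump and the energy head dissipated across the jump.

Fr₁ = 6.06 (given).
From the momentum equation for a rectangular channel, y₂/y₁ = ½[√(1 + 8Fr₁²) − 1] = ½[√294.8 − 1] = 8.08.
y₂ = 8.08 × 0.198 = 1.60 m.
Head loss: ΔE = (y₂ − y₁)³/(4y₁y₂) = (1.60 − 0.198)³/(4×0.198×1.60) = 2.76/1.27 = 2.18 m.

y₂ = 1.60 m; ΔE = 2.18 m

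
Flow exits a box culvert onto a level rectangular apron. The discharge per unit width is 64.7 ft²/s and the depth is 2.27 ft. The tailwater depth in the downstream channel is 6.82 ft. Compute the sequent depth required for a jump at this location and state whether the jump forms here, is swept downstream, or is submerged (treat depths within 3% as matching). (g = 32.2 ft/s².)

y₂ = 9.63 ft; the jump is swept downstream

V₁ = q/y₁ = 64.7/2.27 = 28.5 ft/s. Fr₁ = V₁/√(g·y₁) = 28.5/√(32.2×2.27) = 3.33.
By Bélanger, y₂/y₁ = ½[√(1 + 8Fr₁²) − 1] = ½[√89.91 − 1] = 4.24.
y₂ = 4.24 × 2.27 = 9.63 ft.
Tailwater y_tw = 6.82 ft: y_tw < y₂, so the jump is swept downstream.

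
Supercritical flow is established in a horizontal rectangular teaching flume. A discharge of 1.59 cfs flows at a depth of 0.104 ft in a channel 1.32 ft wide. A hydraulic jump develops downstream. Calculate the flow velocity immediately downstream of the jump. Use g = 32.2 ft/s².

q = Q/b = 1.59/1.32 = 1.20 ft²/s; V₁ = q/y₁ = 11.6 ft/s. Fr₁ = V₁/√(g·y₁) = 6.33.
Bélanger equation: y₂/y₁ = ½[√(1 + 8Fr₁²) − 1] = ½[√321.5 − 1] = 8.46.
y₂ = 8.46 × 0.104 = 0.880 ft.
V₂ = q/y₂ = 1.20/0.880 = 1.37 ft/s.

V₂ = 1.37 ft/s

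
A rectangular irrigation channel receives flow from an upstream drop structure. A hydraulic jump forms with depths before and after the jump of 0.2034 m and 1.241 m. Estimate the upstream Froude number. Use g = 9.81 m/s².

Fr₁ = 4.654

For a rectangular channel the momentum equation gives q² = ½·g·y₁·y₂·(y₁ + y₂) = ½×9.81×0.2034×1.241×1.444 = 1.788.
q = √1.788 = 1.337 m²/s.
V₁ = q/y₁ = 6.575 m/s; Fr₁ = V₁/√(g·y₁) = 4.654.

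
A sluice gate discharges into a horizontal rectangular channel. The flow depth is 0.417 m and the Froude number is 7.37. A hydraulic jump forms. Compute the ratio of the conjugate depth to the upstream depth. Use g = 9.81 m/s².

Fr₁ = 7.37 (given).
Sequent-depth ratio: y₂/y₁ = ½[√(1 + 8Fr₁²) − 1] = ½[√435.5 − 1] = 9.93.

y₂/y₁ = 9.93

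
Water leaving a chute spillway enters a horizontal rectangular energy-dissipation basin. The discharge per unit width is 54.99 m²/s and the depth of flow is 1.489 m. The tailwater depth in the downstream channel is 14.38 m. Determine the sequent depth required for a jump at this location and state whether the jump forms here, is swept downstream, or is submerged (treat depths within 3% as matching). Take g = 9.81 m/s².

y₂ = 19.62 m; the jump is swept downstream

V₁ = q/y₁ = 54.99/1.489 = 36.93 m/s. Fr₁ = V₁/√(g·y₁) = 36.93/√(9.81×1.489) = 9.663.
Bélanger equation: y₂/y₁ = ½[√(1 + 8Fr₁²) − 1] = ½[√747.97 − 1] = 13.17.
y₂ = 13.17 × 1.489 = 19.62 m.
Tailwater y_tw = 14.38 m: y_tw < y₂, so the jump is swept downstream.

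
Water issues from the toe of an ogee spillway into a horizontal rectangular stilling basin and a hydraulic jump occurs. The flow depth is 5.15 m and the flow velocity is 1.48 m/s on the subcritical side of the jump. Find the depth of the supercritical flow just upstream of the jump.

Fr₂ = V₂/√(g·y₂) = 1.48/√(9.81×5.15) = 0.208.
Applying the sequent-depth relation in reverse, y₁/y₂ = ½[√(1 + 8Fr₂²) − 1] = ½[√1.347 − 1] = 0.0803.
y₁ = 0.0803 × 5.15 = 0.413 m.

y₁ = 0.413 m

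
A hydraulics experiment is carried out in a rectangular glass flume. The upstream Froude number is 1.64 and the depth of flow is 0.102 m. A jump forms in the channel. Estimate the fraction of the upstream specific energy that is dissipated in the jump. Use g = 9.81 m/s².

Fr₁ = 1.64 (given).
From the momentum equation for a rectangular channel, y₂/y₁ = ½[√(1 + 8Fr₁²) − 1] = ½[√22.52 − 1] = 1.87.
y₂ = 1.87 × 0.102 = 0.191 m.
E₁ = y₁(1 + Fr₁²/2) = 0.102×(1 + 1.64²/2) = 0.239 m. ΔE = (y₂ − y₁)³/(4y₁y₂) = 0.00905 m. ΔE/E₁ = 0.00905/0.239 = 0.0378.

ΔE/E₁ = 0.0378 (3.78%)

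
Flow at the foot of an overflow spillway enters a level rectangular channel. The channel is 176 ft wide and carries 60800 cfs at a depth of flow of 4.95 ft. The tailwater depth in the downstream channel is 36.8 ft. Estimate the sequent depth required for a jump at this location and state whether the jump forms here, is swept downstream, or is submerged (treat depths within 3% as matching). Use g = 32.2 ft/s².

y₂ = 36.3 ft; the jump forms here

q = Q/b = 60800/176 = 345 ft²/s; V₁ = q/y₁ = 69.8 ft/s. Fr₁ = V₁/√(g·y₁) = 5.53.
By Bélanger, y₂/y₁ = ½[√(1 + 8Fr₁²) − 1] = ½[√245.5 − 1] = 7.33.
y₂ = 7.33 × 4.95 = 36.3 ft.
Tailwater y_tw = 36.8 ft: y_tw ≈ y₂, so the jump forms here.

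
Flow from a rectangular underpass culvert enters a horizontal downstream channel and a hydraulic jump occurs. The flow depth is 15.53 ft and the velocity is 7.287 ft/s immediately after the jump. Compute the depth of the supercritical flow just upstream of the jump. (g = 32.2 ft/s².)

y₁ = 2.795 ft

Fr₂ = V₂/√(g·y₂) = 7.287/√(32.2×15.53) = 0.3259.
From the momentum equation (using Fr₂), y₁/y₂ = ½[√(1 + 8Fr₂²) − 1] = ½[√1.8495 − 1] = 0.1800.
y₁ = 0.1800 × 15.53 = 2.795 ft.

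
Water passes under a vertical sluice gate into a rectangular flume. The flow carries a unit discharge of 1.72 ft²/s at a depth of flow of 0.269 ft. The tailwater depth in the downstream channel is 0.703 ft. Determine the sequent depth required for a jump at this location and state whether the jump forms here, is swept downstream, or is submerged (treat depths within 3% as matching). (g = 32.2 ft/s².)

y₂ = 0.703 ft; the jump forms here

V₁ = q/y₁ = 1.72/0.269 = 6.39 ft/s. Fr₁ = V₁/√(g·y₁) = 6.39/√(32.2×0.269) = 2.17.
By Bélanger, y₂/y₁ = ½[√(1 + 8Fr₁²) − 1] = ½[√38.76 − 1] = 2.61.
y₂ = 2.61 × 0.269 = 0.703 ft.
Tailwater y_tw = 0.703 ft: y_tw ≈ y₂, so the jump forms here.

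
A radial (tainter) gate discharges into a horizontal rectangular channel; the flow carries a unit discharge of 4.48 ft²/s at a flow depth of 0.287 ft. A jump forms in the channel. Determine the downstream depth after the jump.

y₂ = 1.95 ft

V₁ = q/y₁ = 4.48/0.287 = 15.6 ft/s. Fr₁ = V₁/√(g·y₁) = 15.6/√(32.2×0.287) = 5.13.
By Bélanger, y₂/y₁ = ½[√(1 + 8Fr₁²) − 1] = ½[√211.9 − 1] = 6.78.
y₂ = 6.78 × 0.287 = 1.95 ft.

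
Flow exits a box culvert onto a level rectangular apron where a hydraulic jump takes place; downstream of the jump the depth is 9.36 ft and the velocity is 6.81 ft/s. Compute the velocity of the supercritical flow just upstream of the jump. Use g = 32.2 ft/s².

V₁ = 27.6 ft/s

Fr₂ = V₂/√(g·y₂) = 6.81/√(32.2×9.36) = 0.392.
Applying the sequent-depth relation in reverse, y₁/y₂ = ½[√(1 + 8Fr₂²) − 1] = ½[√2.231 − 1] = 0.247.
y₁ = 0.247 × 9.36 = 2.31 ft.
V₁ = q/y₁ = 63.7/2.31 = 27.6 ft/s.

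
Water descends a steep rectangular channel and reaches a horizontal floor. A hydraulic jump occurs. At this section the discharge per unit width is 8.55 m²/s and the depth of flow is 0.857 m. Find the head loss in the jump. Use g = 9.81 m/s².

V₁ = q/y₁ = 8.55/0.857 = 9.98 m/s. Fr₁ = V₁/√(g·y₁) = 9.98/√(9.81×0.857) = 3.44.
Bélanger equation: y₂/y₁ = ½[√(1 + 8Fr₁²) − 1] = ½[√95.71 − 1] = 4.39.
y₂ = 4.39 × 0.857 = 3.76 m.
V₂ = q/y₂ = 8.55/3.76 = 2.27 m/s. E₁ = y₁ + V₁²/2g = 5.93 m; E₂ = y₂ + V₂²/2g = 4.03 m. ΔE = E₁ − E₂ = 1.90 m.

ΔE = 1.90 m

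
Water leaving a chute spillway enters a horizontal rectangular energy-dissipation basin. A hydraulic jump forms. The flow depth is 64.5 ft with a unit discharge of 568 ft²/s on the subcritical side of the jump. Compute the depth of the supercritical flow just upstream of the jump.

y₁ = 4.50 ft

V₂ = q/y₂ = 568/64.5 = 8.81 ft/s; Fr₂ = V₂/√(g·y₂) = 0.193.
Applying the sequent-depth relation in reverse, y₁/y₂ = ½[√(1 + 8Fr₂²) − 1] = ½[√1.299 − 1] = 0.0698.
y₁ = 0.0698 × 64.5 = 4.50 ft.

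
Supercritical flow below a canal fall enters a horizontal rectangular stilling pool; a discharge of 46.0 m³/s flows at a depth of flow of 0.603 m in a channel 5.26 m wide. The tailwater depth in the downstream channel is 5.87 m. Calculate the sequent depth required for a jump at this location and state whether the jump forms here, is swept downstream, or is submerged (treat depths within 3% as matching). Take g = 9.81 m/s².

q = Q/b = 46.0/5.26 = 8.75 m²/s; V₁ = q/y₁ = 14.5 m/s. Fr₁ = V₁/√(g·y₁) = 5.96.
Conjugate-depth relation: y₂/y₁ = ½[√(1 + 8Fr₁²) − 1] = ½[√285.5 − 1] = 7.95.
y₂ = 7.95 × 0.603 = 4.79 m.
Tailwater y_tw = 5.87 m: y_tw > y₂, so the jump is submerged.

y₂ = 4.79 m; the jump is submerged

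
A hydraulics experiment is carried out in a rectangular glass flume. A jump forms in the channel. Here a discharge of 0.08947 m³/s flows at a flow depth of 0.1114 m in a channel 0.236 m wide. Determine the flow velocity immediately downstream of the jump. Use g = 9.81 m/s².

V₂ = 0.8238 m/s

q = Q/b = 0.08947/0.236 = 0.3791 m²/s; V₁ = q/y₁ = 3.403 m/s. Fr₁ = V₁/√(g·y₁) = 3.255.
From the momentum equation for a rectangular channel, y₂/y₁ = ½[√(1 + 8Fr₁²) − 1] = ½[√85.781 − 1] = 4.131.
y₂ = 4.131 × 0.1114 = 0.4602 m.
V₂ = q/y₂ = 0.3791/0.4602 = 0.8238 m/s.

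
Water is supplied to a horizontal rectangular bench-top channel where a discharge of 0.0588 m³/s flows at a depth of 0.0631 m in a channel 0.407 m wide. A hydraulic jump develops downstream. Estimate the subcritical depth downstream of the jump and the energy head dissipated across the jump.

y₂ = 0.230 m; ΔE = 0.0801 m

q = Q/b = 0.0588/0.407 = 0.144 m²/s; V₁ = q/y₁ = 2.29 m/s. Fr₁ = V₁/√(g·y₁) = 2.91.
Conjugate-depth relation: y₂/y₁ = ½[√(1 + 8Fr₁²) − 1] = ½[√68.75 − 1] = 3.65.
y₂ = 3.65 × 0.0631 = 0.230 m.
Head loss: ΔE = (y₂ − y₁)³/(4y₁y₂) = (0.230 − 0.0631)³/(4×0.0631×0.230) = 0.00465/0.0581 = 0.0801 m.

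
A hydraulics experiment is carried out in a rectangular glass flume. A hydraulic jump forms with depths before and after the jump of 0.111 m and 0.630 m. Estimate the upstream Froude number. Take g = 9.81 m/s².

Fr₁ = 4.35

For a rectangular channel the momentum equation gives q² = ½·g·y₁·y₂·(y₁ + y₂) = ½×9.81×0.111×0.630×0.741 = 0.254.
q = √0.254 = 0.504 m²/s.
V₁ = q/y₁ = 4.54 m/s; Fr₁ = V₁/√(g·y₁) = 4.35.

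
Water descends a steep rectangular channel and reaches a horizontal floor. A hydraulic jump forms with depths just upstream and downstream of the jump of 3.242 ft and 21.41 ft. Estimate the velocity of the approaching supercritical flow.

For a rectangular channel the momentum equation gives q² = ½·g·y₁·y₂·(y₁ + y₂) = ½×32.2×3.242×21.41×24.65 = 27549.
q = √27549 = 166.0 ft²/s.
V₁ = q/y₁ = 166.0/3.242 = 51.20 ft/s.

V₁ = 51.20 ft/s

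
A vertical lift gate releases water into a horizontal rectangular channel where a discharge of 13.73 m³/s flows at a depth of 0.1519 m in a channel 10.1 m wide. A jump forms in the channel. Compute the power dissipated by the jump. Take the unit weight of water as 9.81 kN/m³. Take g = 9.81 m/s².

P = 362.5 kW

q = Q/b = 13.73/10.1 = 1.359 m²/s; V₁ = q/y₁ = 8.949 m/s. Fr₁ = V₁/√(g·y₁) = 7.331.
From the momentum equation for a rectangular channel, y₂/y₁ = ½[√(1 + 8Fr₁²) − 1] = ½[√430.98 − 1] = 9.880.
y₂ = 9.880 × 0.1519 = 1.501 m.
Head loss: ΔE = (y₂ − y₁)³/(4y₁y₂) = (1.501 − 0.1519)³/(4×0.1519×1.501) = 2.454/0.9119 = 2.691 m.
P = γ·Q·ΔE = 9.81 × 13.73 × 2.691 = 362.5 kW.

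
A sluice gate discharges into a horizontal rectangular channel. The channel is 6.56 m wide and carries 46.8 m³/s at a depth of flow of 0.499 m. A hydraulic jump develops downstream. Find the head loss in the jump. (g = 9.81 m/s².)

q = Q/b = 46.8/6.56 = 7.13 m²/s; V₁ = q/y₁ = 14.3 m/s. Fr₁ = V₁/√(g·y₁) = 6.46.
Sequent-depth ratio: y₂/y₁ = ½[√(1 + 8Fr₁²) − 1] = ½[√335.0 − 1] = 8.65.
y₂ = 8.65 × 0.499 = 4.32 m.
V₂ = q/y₂ = 7.13/4.32 = 1.65 m/s. E₁ = y₁ + V₁²/2g = 10.9 m; E₂ = y₂ + V₂²/2g = 4.46 m. ΔE = E₁ − E₂ = 6.46 m.

ΔE = 6.46 m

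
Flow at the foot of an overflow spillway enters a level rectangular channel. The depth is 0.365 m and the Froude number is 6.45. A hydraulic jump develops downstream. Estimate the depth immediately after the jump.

Fr₁ = 6.45 (given).
Bélanger equation: y₂/y₁ = ½[√(1 + 8Fr₁²) − 1] = ½[√333.8 − 1] = 8.64.
y₂ = 8.64 × 0.365 = 3.15 m.

y₂ = 3.15 m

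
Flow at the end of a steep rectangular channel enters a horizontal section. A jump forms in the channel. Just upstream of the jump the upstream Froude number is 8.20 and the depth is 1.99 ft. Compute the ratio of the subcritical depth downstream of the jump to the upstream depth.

y₂/y₁ = 11.1

Fr₁ = 8.20 (given).
By Bélanger, y₂/y₁ = ½[√(1 + 8Fr₁²) − 1] = ½[√538.9 − 1] = 11.1.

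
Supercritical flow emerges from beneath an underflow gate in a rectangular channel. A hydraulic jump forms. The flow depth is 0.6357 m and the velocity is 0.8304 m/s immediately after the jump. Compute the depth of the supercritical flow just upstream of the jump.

y₁ = 0.1185 m

Fr₂ = V₂/√(g·y₂) = 0.8304/√(9.81×0.6357) = 0.3325.
From the momentum equation (using Fr₂), y₁/y₂ = ½[√(1 + 8Fr₂²) − 1] = ½[√1.8846 − 1] = 0.1864.
y₁ = 0.1864 × 0.6357 = 0.1185 m.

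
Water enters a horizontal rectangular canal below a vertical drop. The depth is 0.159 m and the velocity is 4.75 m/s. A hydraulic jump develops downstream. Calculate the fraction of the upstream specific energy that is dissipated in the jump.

ΔE/E₁ = 0.368 (36.8%)

Fr₁ = V₁/√(g·y₁) = 4.75/√(9.81×0.159) = 3.80.
By Bélanger, y₂/y₁ = ½[√(1 + 8Fr₁²) − 1] = ½[√116.7 − 1] = 4.90.
y₂ = 4.90 × 0.159 = 0.779 m.
E₁ = y₁ + V₁²/2g = 1.31 m. ΔE = (y₂ − y₁)³/(4y₁y₂) = 0.482 m. ΔE/E₁ = 0.482/1.31 = 0.368.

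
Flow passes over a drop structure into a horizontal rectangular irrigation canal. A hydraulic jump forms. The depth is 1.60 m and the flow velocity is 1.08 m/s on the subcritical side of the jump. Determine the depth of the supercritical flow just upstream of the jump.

y₁ = 0.210 m

Fr₂ = V₂/√(g·y₂) = 1.08/√(9.81×1.60) = 0.273.
Applying the sequent-depth relation in reverse, y₁/y₂ = ½[√(1 + 8Fr₂²) − 1] = ½[√1.594 − 1] = 0.131.
y₁ = 0.131 × 1.60 = 0.210 m.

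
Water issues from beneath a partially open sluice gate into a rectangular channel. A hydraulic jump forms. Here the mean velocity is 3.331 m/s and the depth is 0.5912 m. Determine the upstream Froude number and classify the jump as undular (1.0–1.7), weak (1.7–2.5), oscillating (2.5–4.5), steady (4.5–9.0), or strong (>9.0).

Fr₁ = 1.383; undular jump

Fr₁ = V₁/√(g·y₁) = 3.331/√(9.81×0.5912) = 1.383.
Fr₁ = 1.383 lies in the undular range.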